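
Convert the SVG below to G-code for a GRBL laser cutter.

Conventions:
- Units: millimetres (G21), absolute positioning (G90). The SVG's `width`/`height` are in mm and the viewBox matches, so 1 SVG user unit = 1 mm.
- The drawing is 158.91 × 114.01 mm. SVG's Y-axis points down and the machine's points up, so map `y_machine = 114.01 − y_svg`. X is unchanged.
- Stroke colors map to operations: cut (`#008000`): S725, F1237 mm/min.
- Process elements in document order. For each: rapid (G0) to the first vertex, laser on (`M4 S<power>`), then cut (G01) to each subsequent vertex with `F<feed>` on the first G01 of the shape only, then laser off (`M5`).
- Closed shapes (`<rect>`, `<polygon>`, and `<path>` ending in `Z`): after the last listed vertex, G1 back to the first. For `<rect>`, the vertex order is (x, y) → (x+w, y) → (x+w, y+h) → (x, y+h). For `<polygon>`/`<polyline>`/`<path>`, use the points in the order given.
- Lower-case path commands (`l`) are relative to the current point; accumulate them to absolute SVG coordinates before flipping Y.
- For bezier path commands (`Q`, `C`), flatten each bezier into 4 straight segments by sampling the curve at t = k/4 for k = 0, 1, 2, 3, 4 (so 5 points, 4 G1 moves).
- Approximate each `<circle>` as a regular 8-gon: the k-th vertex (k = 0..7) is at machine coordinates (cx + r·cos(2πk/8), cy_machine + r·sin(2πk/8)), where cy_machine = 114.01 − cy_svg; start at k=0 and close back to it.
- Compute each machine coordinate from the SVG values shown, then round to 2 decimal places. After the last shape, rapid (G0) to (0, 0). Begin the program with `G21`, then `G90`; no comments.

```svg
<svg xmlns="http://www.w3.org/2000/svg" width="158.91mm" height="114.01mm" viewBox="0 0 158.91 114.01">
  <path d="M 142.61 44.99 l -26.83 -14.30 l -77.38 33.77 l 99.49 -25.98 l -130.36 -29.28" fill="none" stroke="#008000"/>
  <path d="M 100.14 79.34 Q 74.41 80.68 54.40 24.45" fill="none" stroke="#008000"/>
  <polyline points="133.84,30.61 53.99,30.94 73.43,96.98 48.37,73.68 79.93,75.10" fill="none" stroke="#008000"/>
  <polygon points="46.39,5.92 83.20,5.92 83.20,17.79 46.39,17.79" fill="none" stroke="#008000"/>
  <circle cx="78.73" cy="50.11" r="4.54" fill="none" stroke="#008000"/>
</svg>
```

Since the viewBox matches the mm dimensions, user units are millimetres directly. The only transform is the Y-flip y_m = 114.01 − y_svg.

Shape 1 is a open polyline drawn with `<path>`. Its stroke #008000 means cut at S725, F1237. After flipping Y the toolpath is (142.61,69.02) → (115.78,83.32) → (38.40,49.55) → (137.89,75.53) → (7.53,104.81).

Shape 2 is a quadratic bezier drawn with `<path>`. Its stroke #008000 means cut at S725, F1237. After flipping Y the toolpath is (100.14,34.67) → (87.63,37.60) → (75.84,47.72) → (64.76,65.04) → (54.40,89.56).

Shape 3 is a open polyline drawn with `<polyline>`. Its stroke #008000 means cut at S725, F1237. After flipping Y the toolpath is (133.84,83.40) → (53.99,83.07) → (73.43,17.03) → (48.37,40.33) → (79.93,38.91).

Shape 4 is a rectangle drawn with `<polygon>`. Its stroke #008000 means cut at S725, F1237. After flipping Y the toolpath is (46.39,108.09) → (83.20,108.09) → (83.20,96.22) → (46.39,96.22) → (46.39,108.09), returning to the start.

Shape 5 is a circle drawn with `<circle>`. Its stroke #008000 means cut at S725, F1237. After flipping Y the toolpath is (83.27,63.90) → (81.94,67.11) → (78.73,68.44) → (75.52,67.11) → (74.19,63.90) → (75.52,60.69) → (78.73,59.36) → (81.94,60.69) → (83.27,63.90), returning to the start.

G21
G90
G0 X142.61 Y69.02
M4 S725
G01 X115.78 Y83.32 F1237
G01 X38.40 Y49.55
G01 X137.89 Y75.53
G01 X7.53 Y104.81
M5
G0 X100.14 Y34.67
M4 S725
G01 X87.63 Y37.60 F1237
G01 X75.84 Y47.72
G01 X64.76 Y65.04
G01 X54.40 Y89.56
M5
G0 X133.84 Y83.40
M4 S725
G01 X53.99 Y83.07 F1237
G01 X73.43 Y17.03
G01 X48.37 Y40.33
G01 X79.93 Y38.91
M5
G0 X46.39 Y108.09
M4 S725
G01 X83.20 Y108.09 F1237
G01 X83.20 Y96.22
G01 X46.39 Y96.22
G01 X46.39 Y108.09
M5
G0 X83.27 Y63.90
M4 S725
G01 X81.94 Y67.11 F1237
G01 X78.73 Y68.44
G01 X75.52 Y67.11
G01 X74.19 Y63.90
G01 X75.52 Y60.69
G01 X78.73 Y59.36
G01 X81.94 Y60.69
G01 X83.27 Y63.90
M5
G0 X0.00 Y0.00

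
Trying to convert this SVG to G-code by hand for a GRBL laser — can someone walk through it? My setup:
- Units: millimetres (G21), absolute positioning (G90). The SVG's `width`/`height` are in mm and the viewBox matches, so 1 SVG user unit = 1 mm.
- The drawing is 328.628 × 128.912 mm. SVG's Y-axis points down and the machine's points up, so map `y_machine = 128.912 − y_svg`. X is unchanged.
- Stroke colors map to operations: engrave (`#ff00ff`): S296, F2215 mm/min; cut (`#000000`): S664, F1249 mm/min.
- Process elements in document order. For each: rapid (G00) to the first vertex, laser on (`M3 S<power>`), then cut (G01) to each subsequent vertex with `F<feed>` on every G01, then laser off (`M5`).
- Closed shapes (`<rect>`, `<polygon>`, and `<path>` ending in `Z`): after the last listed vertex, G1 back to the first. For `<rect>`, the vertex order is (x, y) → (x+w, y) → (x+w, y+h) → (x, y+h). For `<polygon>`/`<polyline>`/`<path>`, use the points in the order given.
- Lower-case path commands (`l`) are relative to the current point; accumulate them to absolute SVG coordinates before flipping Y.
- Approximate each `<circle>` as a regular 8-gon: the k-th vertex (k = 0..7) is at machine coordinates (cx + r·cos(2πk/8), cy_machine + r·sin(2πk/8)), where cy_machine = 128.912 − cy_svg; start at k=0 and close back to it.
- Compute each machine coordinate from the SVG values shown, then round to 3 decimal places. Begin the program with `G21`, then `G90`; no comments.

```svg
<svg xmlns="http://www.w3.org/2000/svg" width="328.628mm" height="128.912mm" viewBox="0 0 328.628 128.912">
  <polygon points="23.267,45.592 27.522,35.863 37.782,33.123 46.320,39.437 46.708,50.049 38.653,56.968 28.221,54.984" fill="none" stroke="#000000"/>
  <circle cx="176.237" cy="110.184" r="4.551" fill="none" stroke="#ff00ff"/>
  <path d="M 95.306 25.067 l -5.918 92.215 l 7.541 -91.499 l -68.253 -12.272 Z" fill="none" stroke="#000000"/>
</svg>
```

G21
G90
G00 X23.267 Y83.320
M3 S664
G01 X27.522 Y93.049 F1249
G01 X37.782 Y95.789 F1249
G01 X46.320 Y89.475 F1249
G01 X46.708 Y78.863 F1249
G01 X38.653 Y71.944 F1249
G01 X28.221 Y73.928 F1249
G01 X23.267 Y83.320 F1249
M5
G00 X180.788 Y18.728
M3 S296
G01 X179.455 Y21.946 F2215
G01 X176.237 Y23.279 F2215
G01 X173.019 Y21.946 F2215
G01 X171.686 Y18.728 F2215
G01 X173.019 Y15.510 F2215
G01 X176.237 Y14.177 F2215
G01 X179.455 Y15.510 F2215
G01 X180.788 Y18.728 F2215
M5
G00 X95.306 Y103.845
M3 S664
G01 X89.388 Y11.630 F1249
G01 X96.929 Y103.129 F1249
G01 X28.676 Y115.401 F1249
G01 X95.306 Y103.845 F1249
M5

Since the viewBox matches the mm dimensions, user units are millimetres directly. The only transform is the Y-flip y_m = 128.912 − y_svg.

Shape 1 is a regular polygon drawn with `<polygon>`. Its stroke #000000 means cut at S664, F1249. After flipping Y the toolpath is (23.267,83.320) → (27.522,93.049) → (37.782,95.789) → (46.320,89.475) → (46.708,78.863) → (38.653,71.944) → (28.221,73.928) → (23.267,83.320), returning to the start.

Shape 2 is a circle drawn with `<circle>`. Its stroke #ff00ff means engrave at S296, F2215. After flipping Y the toolpath is (180.788,18.728) → (179.455,21.946) → (176.237,23.279) → (173.019,21.946) → (171.686,18.728) → (173.019,15.510) → (176.237,14.177) → (179.455,15.510) → (180.788,18.728), returning to the start.

Shape 3 is a closed polygon drawn with `<path>`. Its stroke #000000 means cut at S664, F1249. After flipping Y the toolpath is (95.306,103.845) → (89.388,11.630) → (96.929,103.129) → (28.676,115.401) → (95.306,103.845), returning to the start.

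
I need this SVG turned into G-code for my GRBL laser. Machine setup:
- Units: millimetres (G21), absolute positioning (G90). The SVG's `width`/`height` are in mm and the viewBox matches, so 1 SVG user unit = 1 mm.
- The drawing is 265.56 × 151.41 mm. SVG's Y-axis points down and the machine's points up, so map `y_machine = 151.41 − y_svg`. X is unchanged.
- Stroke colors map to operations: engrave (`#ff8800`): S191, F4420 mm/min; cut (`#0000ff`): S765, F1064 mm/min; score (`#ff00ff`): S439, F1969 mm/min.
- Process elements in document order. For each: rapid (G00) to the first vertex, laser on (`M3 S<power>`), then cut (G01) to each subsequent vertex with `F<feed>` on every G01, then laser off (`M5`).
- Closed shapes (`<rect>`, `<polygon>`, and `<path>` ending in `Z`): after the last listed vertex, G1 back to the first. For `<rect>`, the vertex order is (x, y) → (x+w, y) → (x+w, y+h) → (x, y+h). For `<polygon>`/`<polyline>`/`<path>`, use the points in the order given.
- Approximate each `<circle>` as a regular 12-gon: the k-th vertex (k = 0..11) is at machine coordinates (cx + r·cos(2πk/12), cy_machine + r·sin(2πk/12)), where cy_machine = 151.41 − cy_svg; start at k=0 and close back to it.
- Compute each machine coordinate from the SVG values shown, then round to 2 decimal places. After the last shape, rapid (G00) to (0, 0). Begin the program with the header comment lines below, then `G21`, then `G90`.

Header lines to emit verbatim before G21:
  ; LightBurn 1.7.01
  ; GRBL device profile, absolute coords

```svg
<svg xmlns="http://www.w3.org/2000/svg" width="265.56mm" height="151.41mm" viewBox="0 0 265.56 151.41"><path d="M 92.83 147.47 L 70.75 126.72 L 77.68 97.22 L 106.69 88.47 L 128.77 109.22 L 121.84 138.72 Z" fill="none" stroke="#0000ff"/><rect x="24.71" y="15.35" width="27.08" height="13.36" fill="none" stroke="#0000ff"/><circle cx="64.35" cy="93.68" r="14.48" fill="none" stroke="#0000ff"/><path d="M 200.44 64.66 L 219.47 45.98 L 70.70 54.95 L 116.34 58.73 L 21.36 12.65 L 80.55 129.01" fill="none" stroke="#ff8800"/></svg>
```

Since the viewBox matches the mm dimensions, user units are millimetres directly. The only transform is the Y-flip y_m = 151.41 − y_svg.

Shape 1 is a regular polygon drawn with `<path>`. Its stroke #0000ff means cut at S765, F1064. After flipping Y the toolpath is (92.83,3.94) → (70.75,24.69) → (77.68,54.19) → (106.69,62.94) → (128.77,42.19) → (121.84,12.69) → (92.83,3.94), returning to the start.

Shape 2 is a rectangle drawn with `<rect>`. Its stroke #0000ff means cut at S765, F1064. After flipping Y the toolpath is (24.71,136.06) → (51.79,136.06) → (51.79,122.70) → (24.71,122.70) → (24.71,136.06), returning to the start.

Shape 3 is a circle drawn with `<circle>`. Its stroke #0000ff means cut at S765, F1064. After flipping Y the toolpath is (78.83,57.73) → (76.89,64.97) → (71.59,70.27) → (64.35,72.21) → (57.11,70.27) → (51.81,64.97) → (49.87,57.73) → (51.81,50.49) → (57.11,45.19) → (64.35,43.25) → (71.59,45.19) → (76.89,50.49) → (78.83,57.73), returning to the start.

Shape 4 is a open polyline drawn with `<path>`. Its stroke #ff8800 means engrave at S191, F4420. After flipping Y the toolpath is (200.44,86.75) → (219.47,105.43) → (70.70,96.46) → (116.34,92.68) → (21.36,138.76) → (80.55,22.40).

; LightBurn 1.7.01
; GRBL device profile, absolute coords
G21
G90
G00 X92.83 Y3.94
M3 S765
G01 X70.75 Y24.69 F1064
G01 X77.68 Y54.19 F1064
G01 X106.69 Y62.94 F1064
G01 X128.77 Y42.19 F1064
G01 X121.84 Y12.69 F1064
G01 X92.83 Y3.94 F1064
M5
G00 X24.71 Y136.06
M3 S765
G01 X51.79 Y136.06 F1064
G01 X51.79 Y122.70 F1064
G01 X24.71 Y122.70 F1064
G01 X24.71 Y136.06 F1064
M5
G00 X78.83 Y57.73
M3 S765
G01 X76.89 Y64.97 F1064
G01 X71.59 Y70.27 F1064
G01 X64.35 Y72.21 F1064
G01 X57.11 Y70.27 F1064
G01 X51.81 Y64.97 F1064
G01 X49.87 Y57.73 F1064
G01 X51.81 Y50.49 F1064
G01 X57.11 Y45.19 F1064
G01 X64.35 Y43.25 F1064
G01 X71.59 Y45.19 F1064
G01 X76.89 Y50.49 F1064
G01 X78.83 Y57.73 F1064
M5
G00 X200.44 Y86.75
M3 S191
G01 X219.47 Y105.43 F4420
G01 X70.70 Y96.46 F4420
G01 X116.34 Y92.68 F4420
G01 X21.36 Y138.76 F4420
G01 X80.55 Y22.40 F4420
M5
G00 X0.00 Y0.00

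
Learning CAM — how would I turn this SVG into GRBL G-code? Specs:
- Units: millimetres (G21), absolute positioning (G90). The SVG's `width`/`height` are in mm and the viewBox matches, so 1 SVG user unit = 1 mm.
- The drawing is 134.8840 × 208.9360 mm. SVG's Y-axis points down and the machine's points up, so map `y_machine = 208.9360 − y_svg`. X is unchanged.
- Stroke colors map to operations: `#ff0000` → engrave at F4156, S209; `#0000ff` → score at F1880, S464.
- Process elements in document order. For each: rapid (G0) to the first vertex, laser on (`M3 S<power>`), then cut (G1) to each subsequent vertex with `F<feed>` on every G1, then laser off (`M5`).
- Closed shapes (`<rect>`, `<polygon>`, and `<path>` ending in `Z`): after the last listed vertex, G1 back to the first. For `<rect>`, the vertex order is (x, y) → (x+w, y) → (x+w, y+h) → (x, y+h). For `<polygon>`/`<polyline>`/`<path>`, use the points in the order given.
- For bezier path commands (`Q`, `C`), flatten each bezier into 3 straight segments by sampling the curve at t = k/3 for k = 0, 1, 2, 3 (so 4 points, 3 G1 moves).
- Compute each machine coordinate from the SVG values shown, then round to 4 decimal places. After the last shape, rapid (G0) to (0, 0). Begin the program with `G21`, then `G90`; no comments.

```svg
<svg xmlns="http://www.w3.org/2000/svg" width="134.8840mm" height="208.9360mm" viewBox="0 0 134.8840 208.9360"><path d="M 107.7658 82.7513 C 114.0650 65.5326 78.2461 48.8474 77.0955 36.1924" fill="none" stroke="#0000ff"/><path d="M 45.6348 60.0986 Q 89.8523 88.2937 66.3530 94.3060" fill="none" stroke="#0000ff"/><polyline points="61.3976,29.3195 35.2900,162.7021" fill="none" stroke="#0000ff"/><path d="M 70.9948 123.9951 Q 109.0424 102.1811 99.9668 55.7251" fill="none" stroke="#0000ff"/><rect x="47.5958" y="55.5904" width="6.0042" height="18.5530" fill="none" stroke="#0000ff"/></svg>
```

G21
G90
G0 X107.7658 Y126.1847
M3 S464
G1 X102.8696 Y143.0961 F1880
G1 X86.9583 Y158.8747 F1880
G1 X77.0955 Y172.7436 F1880
M5
G0 X45.6348 Y148.8374
M3 S464
G1 X67.5890 Y132.5054 F1880
G1 X74.4951 Y121.1030 F1880
G1 X66.3530 Y114.6300 F1880
M5
G0 X61.3976 Y179.6165
M3 S464
G1 X35.2900 Y46.2339 F1880
M5
G0 X70.9948 Y84.9409
M3 S464
G1 X91.1240 Y102.2216 F1880
G1 X100.7813 Y124.9782 F1880
G1 X99.9668 Y153.2109 F1880
M5
G0 X47.5958 Y153.3456
M3 S464
G1 X53.6000 Y153.3456 F1880
G1 X53.6000 Y134.7926 F1880
G1 X47.5958 Y134.7926 F1880
G1 X47.5958 Y153.3456 F1880
M5
G0 X0.0000 Y0.0000

Since the viewBox matches the mm dimensions, user units are millimetres directly. The only transform is the Y-flip y_m = 208.9360 − y_svg.

Shape 1 is a cubic bezier drawn with `<path>`. Its stroke #0000ff means score at S464, F1880. After flipping Y the toolpath is (107.7658,126.1847) → (102.8696,143.0961) → (86.9583,158.8747) → (77.0955,172.7436).

Shape 2 is a quadratic bezier drawn with `<path>`. Its stroke #0000ff means score at S464, F1880. After flipping Y the toolpath is (45.6348,148.8374) → (67.5890,132.5054) → (74.4951,121.1030) → (66.3530,114.6300).

Shape 3 is a line segment drawn with `<polyline>`. Its stroke #0000ff means score at S464, F1880. After flipping Y the toolpath is (61.3976,179.6165) → (35.2900,46.2339).

Shape 4 is a quadratic bezier drawn with `<path>`. Its stroke #0000ff means score at S464, F1880. After flipping Y the toolpath is (70.9948,84.9409) → (91.1240,102.2216) → (100.7813,124.9782) → (99.9668,153.2109).

Shape 5 is a rectangle drawn with `<rect>`. Its stroke #0000ff means score at S464, F1880. After flipping Y the toolpath is (47.5958,153.3456) → (53.6000,153.3456) → (53.6000,134.7926) → (47.5958,134.7926) → (47.5958,153.3456), returning to the start.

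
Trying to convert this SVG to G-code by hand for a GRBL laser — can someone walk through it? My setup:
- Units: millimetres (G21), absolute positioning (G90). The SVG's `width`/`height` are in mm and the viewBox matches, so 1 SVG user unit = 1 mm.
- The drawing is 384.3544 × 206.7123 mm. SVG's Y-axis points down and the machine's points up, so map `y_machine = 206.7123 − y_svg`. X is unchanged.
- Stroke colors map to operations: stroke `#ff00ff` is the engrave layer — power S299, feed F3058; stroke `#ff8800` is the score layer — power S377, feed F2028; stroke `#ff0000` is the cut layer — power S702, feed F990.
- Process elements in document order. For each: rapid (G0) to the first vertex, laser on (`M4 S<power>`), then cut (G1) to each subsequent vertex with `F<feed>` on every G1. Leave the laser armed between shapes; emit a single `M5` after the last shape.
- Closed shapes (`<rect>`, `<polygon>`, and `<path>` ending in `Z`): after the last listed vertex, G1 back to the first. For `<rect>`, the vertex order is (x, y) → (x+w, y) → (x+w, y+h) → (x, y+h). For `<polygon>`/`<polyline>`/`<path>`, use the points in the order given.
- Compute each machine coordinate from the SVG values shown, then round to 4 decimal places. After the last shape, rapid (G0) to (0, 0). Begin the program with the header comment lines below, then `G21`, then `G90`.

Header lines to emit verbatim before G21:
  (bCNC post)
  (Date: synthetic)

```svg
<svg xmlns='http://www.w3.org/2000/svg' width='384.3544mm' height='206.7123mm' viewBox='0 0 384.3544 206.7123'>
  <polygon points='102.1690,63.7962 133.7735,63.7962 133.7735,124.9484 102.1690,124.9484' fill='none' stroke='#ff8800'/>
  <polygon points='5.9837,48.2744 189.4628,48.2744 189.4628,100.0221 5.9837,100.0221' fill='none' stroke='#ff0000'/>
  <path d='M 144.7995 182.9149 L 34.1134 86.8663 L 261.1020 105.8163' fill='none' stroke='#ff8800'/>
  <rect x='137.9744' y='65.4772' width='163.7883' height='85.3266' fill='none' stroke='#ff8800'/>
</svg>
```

(bCNC post)
(Date: synthetic)
G21
G90
G0 X102.1690 Y142.9161
M4 S377
G1 X133.7735 Y142.9161 F2028
G1 X133.7735 Y81.7639 F2028
G1 X102.1690 Y81.7639 F2028
G1 X102.1690 Y142.9161 F2028
G0 X5.9837 Y158.4379
M4 S702
G1 X189.4628 Y158.4379 F990
G1 X189.4628 Y106.6902 F990
G1 X5.9837 Y106.6902 F990
G1 X5.9837 Y158.4379 F990
G0 X144.7995 Y23.7974
M4 S377
G1 X34.1134 Y119.8460 F2028
G1 X261.1020 Y100.8960 F2028
G0 X137.9744 Y141.2351
M4 S377
G1 X301.7627 Y141.2351 F2028
G1 X301.7627 Y55.9085 F2028
G1 X137.9744 Y55.9085 F2028
G1 X137.9744 Y141.2351 F2028
M5
G0 X0.0000 Y0.0000

viewBox `0 0 384.3544 206.7123` with mm width/height → 1 unit = 1 mm. Flip: y_m = 206.7123 − y_svg.

**Shape 1** — `<polygon>` rectangle, stroke `#ff8800` → score (S377, F2028). Machine vertices: (102.1690,142.9161) → (133.7735,142.9161) → (133.7735,81.7639) → (102.1690,81.7639) → (102.1690,142.9161). Closed: final G1 returns to the first vertex.

**Shape 2** — `<polygon>` rectangle, stroke `#ff0000` → cut (S702, F990). Machine vertices: (5.9837,158.4379) → (189.4628,158.4379) → (189.4628,106.6902) → (5.9837,106.6902) → (5.9837,158.4379). Closed: final G1 returns to the first vertex.

**Shape 3** — `<path>` open polyline, stroke `#ff8800` → score (S377, F2028). Machine vertices: (144.7995,23.7974) → (34.1134,119.8460) → (261.1020,100.8960). Open path.

**Shape 4** — `<rect>` rectangle, stroke `#ff8800` → score (S377, F2028). Machine vertices: (137.9744,141.2351) → (301.7627,141.2351) → (301.7627,55.9085) → (137.9744,55.9085) → (137.9744,141.2351). Closed: final G1 returns to the first vertex.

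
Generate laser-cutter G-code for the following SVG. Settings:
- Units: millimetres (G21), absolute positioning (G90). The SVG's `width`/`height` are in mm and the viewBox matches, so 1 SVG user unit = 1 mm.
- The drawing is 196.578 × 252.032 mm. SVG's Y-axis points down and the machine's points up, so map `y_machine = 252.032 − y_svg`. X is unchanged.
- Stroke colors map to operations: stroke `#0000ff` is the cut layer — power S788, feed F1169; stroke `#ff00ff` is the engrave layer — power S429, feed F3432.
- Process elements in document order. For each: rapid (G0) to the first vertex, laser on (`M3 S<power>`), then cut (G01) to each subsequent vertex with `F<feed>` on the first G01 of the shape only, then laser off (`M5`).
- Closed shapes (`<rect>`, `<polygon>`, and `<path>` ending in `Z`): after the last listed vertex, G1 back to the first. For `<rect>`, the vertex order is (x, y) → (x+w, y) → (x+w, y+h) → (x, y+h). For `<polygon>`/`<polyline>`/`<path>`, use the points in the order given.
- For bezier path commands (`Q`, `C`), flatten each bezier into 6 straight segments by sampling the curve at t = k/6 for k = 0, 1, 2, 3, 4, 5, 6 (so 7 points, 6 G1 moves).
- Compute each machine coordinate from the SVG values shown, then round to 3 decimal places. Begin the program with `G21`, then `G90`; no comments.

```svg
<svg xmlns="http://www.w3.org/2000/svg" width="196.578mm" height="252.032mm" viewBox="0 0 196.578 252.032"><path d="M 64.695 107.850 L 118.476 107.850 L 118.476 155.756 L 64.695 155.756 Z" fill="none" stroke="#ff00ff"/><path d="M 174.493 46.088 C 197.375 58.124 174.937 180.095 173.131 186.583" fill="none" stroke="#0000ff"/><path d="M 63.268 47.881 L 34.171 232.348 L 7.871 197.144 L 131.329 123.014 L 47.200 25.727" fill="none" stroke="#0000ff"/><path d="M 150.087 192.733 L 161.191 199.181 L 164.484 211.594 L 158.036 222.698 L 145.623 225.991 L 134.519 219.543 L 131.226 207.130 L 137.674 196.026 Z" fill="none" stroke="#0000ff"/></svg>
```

1 u = 1 mm; y_m = 252.032 − y.

[1] `<path>` rectangle, #ff00ff→engrave S429 F3432: (64.695,144.182) → (118.476,144.182) → (118.476,96.276) → (64.695,96.276) → (64.695,144.182) (closed)

[2] `<path>` cubic bezier, #0000ff→cut S788 F1169: (174.493,205.944) → (182.463,191.808) → (184.711,165.612) → (183.070,133.616) → (179.372,102.083) → (175.448,77.273) → (173.131,65.449)

[3] `<path>` open polyline, #0000ff→cut S788 F1169: (63.268,204.151) → (34.171,19.684) → (7.871,54.888) → (131.329,129.018) → (47.200,226.305)

[4] `<path>` regular polygon, #0000ff→cut S788 F1169: (150.087,59.299) → (161.191,52.851) → (164.484,40.438) → (158.036,29.334) → (145.623,26.041) → (134.519,32.489) → (131.226,44.902) → (137.674,56.006) → (150.087,59.299) (closed)

G21
G90
G0 X64.695 Y144.182
M3 S429
G01 X118.476 Y144.182 F3432
G01 X118.476 Y96.276
G01 X64.695 Y96.276
G01 X64.695 Y144.182
M5
G0 X174.493 Y205.944
M3 S788
G01 X182.463 Y191.808 F1169
G01 X184.711 Y165.612
G01 X183.070 Y133.616
G01 X179.372 Y102.083
G01 X175.448 Y77.273
G01 X173.131 Y65.449
M5
G0 X63.268 Y204.151
M3 S788
G01 X34.171 Y19.684 F1169
G01 X7.871 Y54.888
G01 X131.329 Y129.018
G01 X47.200 Y226.305
M5
G0 X150.087 Y59.299
M3 S788
G01 X161.191 Y52.851 F1169
G01 X164.484 Y40.438
G01 X158.036 Y29.334
G01 X145.623 Y26.041
G01 X134.519 Y32.489
G01 X131.226 Y44.902
G01 X137.674 Y56.006
G01 X150.087 Y59.299
M5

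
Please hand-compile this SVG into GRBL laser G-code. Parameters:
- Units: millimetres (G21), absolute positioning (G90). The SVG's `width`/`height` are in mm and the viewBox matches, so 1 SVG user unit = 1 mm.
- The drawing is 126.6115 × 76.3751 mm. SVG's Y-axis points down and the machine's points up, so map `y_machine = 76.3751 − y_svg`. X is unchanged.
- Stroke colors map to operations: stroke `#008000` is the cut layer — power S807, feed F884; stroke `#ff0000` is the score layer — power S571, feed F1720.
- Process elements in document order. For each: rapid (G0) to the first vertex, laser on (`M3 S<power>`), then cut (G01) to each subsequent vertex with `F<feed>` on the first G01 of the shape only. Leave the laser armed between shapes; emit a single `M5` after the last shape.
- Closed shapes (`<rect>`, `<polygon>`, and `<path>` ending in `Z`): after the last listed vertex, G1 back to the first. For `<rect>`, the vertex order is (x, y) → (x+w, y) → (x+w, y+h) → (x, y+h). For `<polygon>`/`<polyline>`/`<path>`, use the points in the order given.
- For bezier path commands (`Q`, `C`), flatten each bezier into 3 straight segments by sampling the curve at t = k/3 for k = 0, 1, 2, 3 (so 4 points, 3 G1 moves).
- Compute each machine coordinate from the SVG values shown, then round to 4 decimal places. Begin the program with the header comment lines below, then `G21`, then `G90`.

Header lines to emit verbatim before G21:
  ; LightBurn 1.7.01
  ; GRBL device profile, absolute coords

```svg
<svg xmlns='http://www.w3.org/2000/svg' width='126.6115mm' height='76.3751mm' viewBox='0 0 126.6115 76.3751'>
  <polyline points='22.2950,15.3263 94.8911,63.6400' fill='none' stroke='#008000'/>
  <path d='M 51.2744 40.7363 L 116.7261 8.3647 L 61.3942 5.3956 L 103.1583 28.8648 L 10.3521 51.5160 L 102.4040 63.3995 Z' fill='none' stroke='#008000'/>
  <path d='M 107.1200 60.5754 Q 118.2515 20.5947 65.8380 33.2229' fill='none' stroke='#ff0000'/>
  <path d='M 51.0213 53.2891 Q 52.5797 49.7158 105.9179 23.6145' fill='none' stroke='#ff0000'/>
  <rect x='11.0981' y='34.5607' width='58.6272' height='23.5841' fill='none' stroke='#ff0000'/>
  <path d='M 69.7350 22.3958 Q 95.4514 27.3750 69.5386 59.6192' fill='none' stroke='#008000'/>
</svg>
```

1 u = 1 mm; y_m = 76.3751 − y.

[1] `<polyline>` line segment, #008000→cut S807 F884: (22.2950,61.0488) → (94.8911,12.7351)

[2] `<path>` closed polygon, #008000→cut S807 F884: (51.2744,35.6388) → (116.7261,68.0104) → (61.3942,70.9795) → (103.1583,47.5103) → (10.3521,24.8591) → (102.4040,12.9756) → (51.2744,35.6388) (closed)

[3] `<path>` quadratic bezier, #ff0000→score S571 F1720: (107.1200,15.7997) → (107.4804,36.6081) → (93.7198,45.7256) → (65.8380,43.1522)

[4] `<path>` quadratic bezier, #ff0000→score S571 F1720: (51.0213,23.0860) → (57.8135,27.9713) → (76.1124,37.8628) → (105.9179,52.7606)

[5] `<rect>` rectangle, #ff0000→score S571 F1720: (11.0981,41.8144) → (69.7253,41.8144) → (69.7253,18.2303) → (11.0981,18.2303) → (11.0981,41.8144) (closed)

[6] `<path>` quadratic bezier, #008000→cut S807 F884: (69.7350,53.9793) → (81.1427,47.6304) → (81.0772,35.2226) → (69.5386,16.7559)

; LightBurn 1.7.01
; GRBL device profile, absolute coords
G21
G90
G0 X22.2950 Y61.0488
M3 S807
G01 X94.8911 Y12.7351 F884
G0 X51.2744 Y35.6388
M3 S807
G01 X116.7261 Y68.0104 F884
G01 X61.3942 Y70.9795
G01 X103.1583 Y47.5103
G01 X10.3521 Y24.8591
G01 X102.4040 Y12.9756
G01 X51.2744 Y35.6388
G0 X107.1200 Y15.7997
M3 S571
G01 X107.4804 Y36.6081 F1720
G01 X93.7198 Y45.7256
G01 X65.8380 Y43.1522
G0 X51.0213 Y23.0860
M3 S571
G01 X57.8135 Y27.9713 F1720
G01 X76.1124 Y37.8628
G01 X105.9179 Y52.7606
G0 X11.0981 Y41.8144
M3 S571
G01 X69.7253 Y41.8144 F1720
G01 X69.7253 Y18.2303
G01 X11.0981 Y18.2303
G01 X11.0981 Y41.8144
G0 X69.7350 Y53.9793
M3 S807
G01 X81.1427 Y47.6304 F884
G01 X81.0772 Y35.2226
G01 X69.5386 Y16.7559
M5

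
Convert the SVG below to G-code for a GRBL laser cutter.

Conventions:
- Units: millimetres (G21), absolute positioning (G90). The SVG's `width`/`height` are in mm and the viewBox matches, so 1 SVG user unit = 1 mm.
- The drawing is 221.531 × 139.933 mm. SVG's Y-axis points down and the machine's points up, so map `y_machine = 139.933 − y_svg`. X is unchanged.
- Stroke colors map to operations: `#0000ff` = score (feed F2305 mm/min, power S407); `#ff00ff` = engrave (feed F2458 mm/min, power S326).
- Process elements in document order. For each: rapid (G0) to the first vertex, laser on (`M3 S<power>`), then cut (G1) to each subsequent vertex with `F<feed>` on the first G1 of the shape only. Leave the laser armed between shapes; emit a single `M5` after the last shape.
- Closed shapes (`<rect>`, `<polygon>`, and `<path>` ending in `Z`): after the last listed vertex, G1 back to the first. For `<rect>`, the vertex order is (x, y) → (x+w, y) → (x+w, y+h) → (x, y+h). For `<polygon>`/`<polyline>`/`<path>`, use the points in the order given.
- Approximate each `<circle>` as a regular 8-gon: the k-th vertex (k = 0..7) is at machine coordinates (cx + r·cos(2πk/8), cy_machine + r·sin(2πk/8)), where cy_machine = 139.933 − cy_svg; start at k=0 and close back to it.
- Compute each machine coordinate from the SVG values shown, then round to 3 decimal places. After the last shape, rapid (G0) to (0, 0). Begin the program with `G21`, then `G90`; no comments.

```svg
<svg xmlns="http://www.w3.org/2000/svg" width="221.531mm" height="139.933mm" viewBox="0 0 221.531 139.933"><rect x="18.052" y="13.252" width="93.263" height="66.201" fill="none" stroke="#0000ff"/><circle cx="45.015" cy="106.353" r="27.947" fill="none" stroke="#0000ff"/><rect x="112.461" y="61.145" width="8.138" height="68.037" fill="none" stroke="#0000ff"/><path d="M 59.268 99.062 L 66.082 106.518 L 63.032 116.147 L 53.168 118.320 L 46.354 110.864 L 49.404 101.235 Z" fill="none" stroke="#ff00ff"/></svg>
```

Since the viewBox matches the mm dimensions, user units are millimetres directly. The only transform is the Y-flip y_m = 139.933 − y_svg.

Shape 1 is a rectangle drawn with `<rect>`. Its stroke #0000ff means score at S407, F2305. After flipping Y the toolpath is (18.052,126.681) → (111.315,126.681) → (111.315,60.480) → (18.052,60.480) → (18.052,126.681), returning to the start.

Shape 2 is a circle drawn with `<circle>`. Its stroke #0000ff means score at S407, F2305. After flipping Y the toolpath is (72.962,33.580) → (64.777,53.342) → (45.015,61.527) → (25.253,53.342) → (17.068,33.580) → (25.253,13.818) → (45.015,5.633) → (64.777,13.818) → (72.962,33.580), returning to the start.

Shape 3 is a rectangle drawn with `<rect>`. Its stroke #0000ff means score at S407, F2305. After flipping Y the toolpath is (112.461,78.788) → (120.599,78.788) → (120.599,10.751) → (112.461,10.751) → (112.461,78.788), returning to the start.

Shape 4 is a regular polygon drawn with `<path>`. Its stroke #ff00ff means engrave at S326, F2458. After flipping Y the toolpath is (59.268,40.871) → (66.082,33.415) → (63.032,23.786) → (53.168,21.613) → (46.354,29.069) → (49.404,38.698) → (59.268,40.871), returning to the start.

G21
G90
G0 X18.052 Y126.681
M3 S407
G1 X111.315 Y126.681 F2305
G1 X111.315 Y60.480
G1 X18.052 Y60.480
G1 X18.052 Y126.681
G0 X72.962 Y33.580
M3 S407
G1 X64.777 Y53.342 F2305
G1 X45.015 Y61.527
G1 X25.253 Y53.342
G1 X17.068 Y33.580
G1 X25.253 Y13.818
G1 X45.015 Y5.633
G1 X64.777 Y13.818
G1 X72.962 Y33.580
G0 X112.461 Y78.788
M3 S407
G1 X120.599 Y78.788 F2305
G1 X120.599 Y10.751
G1 X112.461 Y10.751
G1 X112.461 Y78.788
G0 X59.268 Y40.871
M3 S326
G1 X66.082 Y33.415 F2458
G1 X63.032 Y23.786
G1 X53.168 Y21.613
G1 X46.354 Y29.069
G1 X49.404 Y38.698
G1 X59.268 Y40.871
M5
G0 X0.000 Y0.000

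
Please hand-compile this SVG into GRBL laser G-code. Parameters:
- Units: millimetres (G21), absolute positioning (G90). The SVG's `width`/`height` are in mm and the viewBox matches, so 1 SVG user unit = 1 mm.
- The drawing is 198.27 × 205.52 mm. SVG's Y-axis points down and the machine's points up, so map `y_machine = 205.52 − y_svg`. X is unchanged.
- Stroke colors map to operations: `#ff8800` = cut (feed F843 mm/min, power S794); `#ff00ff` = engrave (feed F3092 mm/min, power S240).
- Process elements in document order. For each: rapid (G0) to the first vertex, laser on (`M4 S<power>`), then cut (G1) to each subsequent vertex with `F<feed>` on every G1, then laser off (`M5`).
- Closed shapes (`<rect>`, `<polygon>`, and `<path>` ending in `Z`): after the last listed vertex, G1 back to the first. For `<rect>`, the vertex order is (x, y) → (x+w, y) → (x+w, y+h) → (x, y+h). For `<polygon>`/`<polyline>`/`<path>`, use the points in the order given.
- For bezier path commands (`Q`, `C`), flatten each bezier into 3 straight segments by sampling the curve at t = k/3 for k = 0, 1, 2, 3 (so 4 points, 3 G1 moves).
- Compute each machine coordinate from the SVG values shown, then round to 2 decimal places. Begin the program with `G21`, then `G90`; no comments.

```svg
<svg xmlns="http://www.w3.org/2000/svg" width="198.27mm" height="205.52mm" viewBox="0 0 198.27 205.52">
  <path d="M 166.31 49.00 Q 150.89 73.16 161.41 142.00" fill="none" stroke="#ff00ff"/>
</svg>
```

G21
G90
G0 X166.31 Y156.52
M4 S240
G1 X158.91 Y135.45 F3092
G1 X157.28 Y104.45 F3092
G1 X161.41 Y63.52 F3092
M5

1 u = 1 mm; y_m = 205.52 − y.

[1] `<path>` quadratic bezier, #ff00ff→engrave S240 F3092: (166.31,156.52) → (158.91,135.45) → (157.28,104.45) → (161.41,63.52)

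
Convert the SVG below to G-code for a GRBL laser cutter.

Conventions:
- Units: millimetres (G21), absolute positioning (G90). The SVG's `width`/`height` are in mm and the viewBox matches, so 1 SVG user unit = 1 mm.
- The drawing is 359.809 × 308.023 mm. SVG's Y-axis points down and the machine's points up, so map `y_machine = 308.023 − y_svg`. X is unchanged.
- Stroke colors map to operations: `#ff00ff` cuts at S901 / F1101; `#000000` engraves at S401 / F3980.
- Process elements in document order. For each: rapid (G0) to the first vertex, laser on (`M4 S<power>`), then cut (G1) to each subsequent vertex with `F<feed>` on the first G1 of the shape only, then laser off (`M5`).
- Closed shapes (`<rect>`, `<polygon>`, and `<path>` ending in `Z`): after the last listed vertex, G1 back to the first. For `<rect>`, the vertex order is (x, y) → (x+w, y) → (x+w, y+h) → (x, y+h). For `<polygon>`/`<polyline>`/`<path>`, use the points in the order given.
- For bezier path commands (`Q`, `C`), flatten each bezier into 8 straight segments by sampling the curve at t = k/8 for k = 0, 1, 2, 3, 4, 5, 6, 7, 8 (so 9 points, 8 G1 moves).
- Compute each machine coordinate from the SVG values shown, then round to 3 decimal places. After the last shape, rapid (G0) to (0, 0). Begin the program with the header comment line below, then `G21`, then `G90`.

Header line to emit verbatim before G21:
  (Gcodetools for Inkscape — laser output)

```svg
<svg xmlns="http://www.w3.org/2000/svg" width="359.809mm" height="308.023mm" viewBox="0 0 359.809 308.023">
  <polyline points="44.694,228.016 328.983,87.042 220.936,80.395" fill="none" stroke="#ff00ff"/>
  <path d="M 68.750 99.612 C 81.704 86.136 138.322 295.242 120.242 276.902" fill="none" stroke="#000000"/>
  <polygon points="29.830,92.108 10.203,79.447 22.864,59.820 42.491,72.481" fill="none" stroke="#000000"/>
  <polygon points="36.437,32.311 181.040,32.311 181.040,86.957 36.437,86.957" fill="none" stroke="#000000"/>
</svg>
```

(Gcodetools for Inkscape — laser output)
G21
G90
G0 X44.694 Y80.007
M4 S901
G1 X328.983 Y220.981 F1101
G1 X220.936 Y227.628
M5
G0 X68.750 Y208.411
M4 S401
G1 X75.423 Y203.910 F3980
G1 X84.803 Y183.816
G1 X95.502 Y153.402
G1 X106.134 Y117.942
G1 X115.311 Y82.710
G1 X121.646 Y52.980
G1 X123.752 Y34.026
G1 X120.242 Y31.121
M5
G0 X29.830 Y215.915
M4 S401
G1 X10.203 Y228.576 F3980
G1 X22.864 Y248.203
G1 X42.491 Y235.542
G1 X29.830 Y215.915
M5
G0 X36.437 Y275.712
M4 S401
G1 X181.040 Y275.712 F3980
G1 X181.040 Y221.066
G1 X36.437 Y221.066
G1 X36.437 Y275.712
M5
G0 X0.000 Y0.000

Since the viewBox matches the mm dimensions, user units are millimetres directly. The only transform is the Y-flip y_m = 308.023 − y_svg.

Shape 1 is a open polyline drawn with `<polyline>`. Its stroke #ff00ff means cut at S901, F1101. After flipping Y the toolpath is (44.694,80.007) → (328.983,220.981) → (220.936,227.628).

Shape 2 is a cubic bezier drawn with `<path>`. Its stroke #000000 means engrave at S401, F3980. After flipping Y the toolpath is (68.750,208.411) → (75.423,203.910) → (84.803,183.816) → (95.502,153.402) → (106.134,117.942) → (115.311,82.710) → (121.646,52.980) → (123.752,34.026) → (120.242,31.121).

Shape 3 is a regular polygon drawn with `<polygon>`. Its stroke #000000 means engrave at S401, F3980. After flipping Y the toolpath is (29.830,215.915) → (10.203,228.576) → (22.864,248.203) → (42.491,235.542) → (29.830,215.915), returning to the start.

Shape 4 is a rectangle drawn with `<polygon>`. Its stroke #000000 means engrave at S401, F3980. After flipping Y the toolpath is (36.437,275.712) → (181.040,275.712) → (181.040,221.066) → (36.437,221.066) → (36.437,275.712), returning to the start.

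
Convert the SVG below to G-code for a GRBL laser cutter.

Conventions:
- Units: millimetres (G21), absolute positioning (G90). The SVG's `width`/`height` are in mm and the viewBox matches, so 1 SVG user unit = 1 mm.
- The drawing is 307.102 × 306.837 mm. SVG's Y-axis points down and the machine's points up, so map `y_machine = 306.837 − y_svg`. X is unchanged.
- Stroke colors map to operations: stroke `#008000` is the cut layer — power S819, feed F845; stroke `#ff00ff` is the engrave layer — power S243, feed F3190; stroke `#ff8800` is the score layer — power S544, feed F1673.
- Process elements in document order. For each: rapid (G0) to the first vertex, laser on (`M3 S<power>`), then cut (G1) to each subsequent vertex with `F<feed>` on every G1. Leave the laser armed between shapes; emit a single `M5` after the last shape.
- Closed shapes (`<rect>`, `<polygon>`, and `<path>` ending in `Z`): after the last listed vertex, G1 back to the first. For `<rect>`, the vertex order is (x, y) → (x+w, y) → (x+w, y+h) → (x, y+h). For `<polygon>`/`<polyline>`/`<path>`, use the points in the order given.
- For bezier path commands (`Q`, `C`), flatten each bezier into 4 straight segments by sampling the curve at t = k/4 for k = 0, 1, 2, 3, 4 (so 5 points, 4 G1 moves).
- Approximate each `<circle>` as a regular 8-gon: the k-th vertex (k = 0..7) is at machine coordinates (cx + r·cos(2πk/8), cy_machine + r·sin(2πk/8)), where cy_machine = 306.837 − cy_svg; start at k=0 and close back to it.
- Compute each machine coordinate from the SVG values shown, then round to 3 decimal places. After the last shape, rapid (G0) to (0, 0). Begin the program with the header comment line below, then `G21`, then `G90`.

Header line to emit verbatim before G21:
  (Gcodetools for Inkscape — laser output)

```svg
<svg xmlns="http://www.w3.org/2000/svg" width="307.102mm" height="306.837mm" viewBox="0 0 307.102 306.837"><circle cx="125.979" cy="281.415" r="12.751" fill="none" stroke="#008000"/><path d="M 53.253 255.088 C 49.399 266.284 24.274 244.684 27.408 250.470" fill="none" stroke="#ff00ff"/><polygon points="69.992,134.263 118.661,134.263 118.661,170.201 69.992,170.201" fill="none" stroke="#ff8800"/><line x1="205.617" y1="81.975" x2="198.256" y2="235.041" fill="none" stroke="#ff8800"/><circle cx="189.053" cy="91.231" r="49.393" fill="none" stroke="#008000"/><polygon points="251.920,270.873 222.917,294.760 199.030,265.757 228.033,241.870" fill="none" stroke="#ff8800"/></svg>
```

(Gcodetools for Inkscape — laser output)
G21
G90
G0 X138.730 Y25.422
M3 S819
G1 X134.995 Y34.438 F845
G1 X125.979 Y38.173 F845
G1 X116.963 Y34.438 F845
G1 X113.228 Y25.422 F845
G1 X116.963 Y16.406 F845
G1 X125.979 Y12.671 F845
G1 X134.995 Y16.406 F845
G1 X138.730 Y25.422 F845
G0 X53.253 Y51.749
M3 S243
G1 X47.148 Y48.561 F3190
G1 X37.710 Y52.029 F3190
G1 X29.582 Y56.512 F3190
G1 X27.408 Y56.367 F3190
G0 X69.992 Y172.574
M3 S544
G1 X118.661 Y172.574 F1673
G1 X118.661 Y136.636 F1673
G1 X69.992 Y136.636 F1673
G1 X69.992 Y172.574 F1673
G0 X205.617 Y224.862
M3 S544
G1 X198.256 Y71.796 F1673
G0 X238.446 Y215.606
M3 S819
G1 X223.979 Y250.532 F845
G1 X189.053 Y264.999 F845
G1 X154.127 Y250.532 F845
G1 X139.660 Y215.606 F845
G1 X154.127 Y180.680 F845
G1 X189.053 Y166.213 F845
G1 X223.979 Y180.680 F845
G1 X238.446 Y215.606 F845
G0 X251.920 Y35.964
M3 S544
G1 X222.917 Y12.077 F1673
G1 X199.030 Y41.080 F1673
G1 X228.033 Y64.967 F1673
G1 X251.920 Y35.964 F1673
M5
G0 X0.000 Y0.000

1 u = 1 mm; y_m = 306.837 − y.

[1] `<circle>` circle, #008000→cut S819 F845: (138.730,25.422) → (134.995,34.438) → (125.979,38.173) → (116.963,34.438) → (113.228,25.422) → (116.963,16.406) → (125.979,12.671) → (134.995,16.406) → (138.730,25.422) (closed)

[2] `<path>` cubic bezier, #ff00ff→engrave S243 F3190: (53.253,51.749) → (47.148,48.561) → (37.710,52.029) → (29.582,56.512) → (27.408,56.367)

[3] `<polygon>` rectangle, #ff8800→score S544 F1673: (69.992,172.574) → (118.661,172.574) → (118.661,136.636) → (69.992,136.636) → (69.992,172.574) (closed)

[4] `<line>` line segment, #ff8800→score S544 F1673: (205.617,224.862) → (198.256,71.796)

[5] `<circle>` circle, #008000→cut S819 F845: (238.446,215.606) → (223.979,250.532) → (189.053,264.999) → (154.127,250.532) → (139.660,215.606) → (154.127,180.680) → (189.053,166.213) → (223.979,180.680) → (238.446,215.606) (closed)

[6] `<polygon>` regular polygon, #ff8800→score S544 F1673: (251.920,35.964) → (222.917,12.077) → (199.030,41.080) → (228.033,64.967) → (251.920,35.964) (closed)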